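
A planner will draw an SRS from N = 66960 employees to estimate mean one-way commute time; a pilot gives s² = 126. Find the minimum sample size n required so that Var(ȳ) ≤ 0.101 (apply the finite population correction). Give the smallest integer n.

1225

Without fpc, n₀ = s²/D = 126/0.101 = 1247.5248.
With fpc, (1 − n/N)·s²/n ≤ D requires n ≥ n₀/(1 + n₀/N) = 1247.5248/(1 + 1247.5248/66960) = 1224.7074.
Rounding up, n = 1225.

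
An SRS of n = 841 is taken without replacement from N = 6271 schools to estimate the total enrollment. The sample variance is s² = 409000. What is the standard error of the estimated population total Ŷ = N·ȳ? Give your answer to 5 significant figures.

128690

Var(Ŷ) = N²·Var(ȳ) = N²·(1 − n/N)·s²/n.
f = 841/6271 = 0.13410939; Var(ȳ) = 0.86589061·409000/841 = 421.10494.
Var(Ŷ) = 6271² · 421.10494 = 1.6560137 × 10^10.
SE(Ŷ) = √(1.6560137 × 10^10) = 128690.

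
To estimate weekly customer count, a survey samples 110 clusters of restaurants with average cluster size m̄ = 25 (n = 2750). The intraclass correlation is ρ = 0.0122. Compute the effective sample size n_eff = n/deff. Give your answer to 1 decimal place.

2127.2

deff = 1 + (25 − 1)·0.0122 = 1 + 0.2928 = 1.2928.
n_eff = 2750 / 1.2928 = 2127.2.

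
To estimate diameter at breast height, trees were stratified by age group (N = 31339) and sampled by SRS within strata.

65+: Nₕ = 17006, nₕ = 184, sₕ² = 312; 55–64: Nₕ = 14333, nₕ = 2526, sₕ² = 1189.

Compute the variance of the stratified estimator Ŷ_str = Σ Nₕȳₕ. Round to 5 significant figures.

5.6474 × 10^8

Var(Ŷ_str) = Σₕ Nₕ²(1 − fₕ)sₕ²/nₕ.
65+: 17006²·(1 − 184/17006)·312/184 = 4.8508358 × 10^8.
55–64: 14333²·(1 − 2526/14333)·1189/2526 = 7.9657225 × 10^7.
Sum = 5.6474081 × 10^8.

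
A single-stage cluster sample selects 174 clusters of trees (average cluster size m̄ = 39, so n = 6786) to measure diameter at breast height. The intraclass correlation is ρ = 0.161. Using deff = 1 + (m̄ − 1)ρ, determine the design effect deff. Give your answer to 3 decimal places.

deff = 1 + (39 − 1)·0.161 = 1 + 6.118 = 7.118.

7.118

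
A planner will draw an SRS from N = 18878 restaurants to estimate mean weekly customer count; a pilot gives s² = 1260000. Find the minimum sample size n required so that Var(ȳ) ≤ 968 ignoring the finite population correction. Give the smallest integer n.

1302

Without fpc, n₀ = s²/D = 1260000/968 = 1301.6529.
Rounding up, n = 1302.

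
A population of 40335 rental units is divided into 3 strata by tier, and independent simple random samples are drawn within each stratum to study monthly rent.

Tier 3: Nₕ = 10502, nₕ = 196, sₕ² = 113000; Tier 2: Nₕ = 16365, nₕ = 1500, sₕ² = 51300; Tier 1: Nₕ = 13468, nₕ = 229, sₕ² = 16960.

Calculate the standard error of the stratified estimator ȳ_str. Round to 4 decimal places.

7.1823

Var(ȳ_str) = Σₕ Wₕ²(1 − fₕ)sₕ²/nₕ with Wₕ = Nₕ/N, N = 40335.
Tier 3: Wₕ = 0.26036941; term = 0.26036941²·(1 − 0.01866311)·113000/196 = 38.35486.
Tier 2: Wₕ = 0.40572704; term = 0.40572704²·(1 − 0.09165903)·51300/1500 = 5.1137902.
Tier 1: Wₕ = 0.33390356; term = 0.33390356²·(1 − 0.01700327)·16960/229 = 8.1167942.
Sum = 51.585444.
SE = √(51.585444) = 7.1823.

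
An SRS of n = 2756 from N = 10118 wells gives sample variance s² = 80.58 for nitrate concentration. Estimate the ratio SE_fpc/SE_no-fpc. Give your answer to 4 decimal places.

f = n/N = 2756/10118 = 0.27238585.
SE_no-fpc = √(s²/n) = 0.1709913; SE_fpc = √((1−f)s²/n) = 0.1458561.
Ratio = √(1−f) = 0.85300302.

0.8530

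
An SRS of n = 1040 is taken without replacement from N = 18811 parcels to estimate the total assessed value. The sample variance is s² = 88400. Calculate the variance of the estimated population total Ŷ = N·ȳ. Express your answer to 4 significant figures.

Var(Ŷ) = N²·Var(ȳ) = N²·(1 − n/N)·s²/n.
f = 1040/18811 = 0.05528680; Var(ȳ) = 0.94471320·88400/1040 = 80.300622.
Var(Ŷ) = 18811² · 80.300622 = 2.8414674 × 10^10.

2.841 × 10^10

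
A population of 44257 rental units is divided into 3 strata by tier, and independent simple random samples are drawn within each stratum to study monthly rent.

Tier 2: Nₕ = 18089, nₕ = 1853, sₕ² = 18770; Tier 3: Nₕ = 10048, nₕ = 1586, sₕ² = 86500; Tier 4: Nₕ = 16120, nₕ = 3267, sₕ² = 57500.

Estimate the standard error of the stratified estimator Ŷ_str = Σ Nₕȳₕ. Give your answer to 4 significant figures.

Var(Ŷ_str) = Σₕ Nₕ²(1 − fₕ)sₕ²/nₕ.
Tier 2: 18089²·(1 − 1853/18089)·18770/1853 = 2.9749691 × 10^9.
Tier 3: 10048²·(1 − 1586/10048)·86500/1586 = 4.6373041 × 10^9.
Tier 4: 16120²·(1 − 3267/16120)·57500/3267 = 3.6466011 × 10^9.
Sum = 1.1258874 × 10^10.
SE = √(1.1258874 × 10^10) = 106100.

106100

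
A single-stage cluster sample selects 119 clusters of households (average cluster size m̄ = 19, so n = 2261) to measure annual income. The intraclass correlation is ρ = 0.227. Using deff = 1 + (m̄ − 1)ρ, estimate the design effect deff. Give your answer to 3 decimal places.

deff = 1 + (19 − 1)·0.227 = 1 + 4.086 = 5.086.

5.086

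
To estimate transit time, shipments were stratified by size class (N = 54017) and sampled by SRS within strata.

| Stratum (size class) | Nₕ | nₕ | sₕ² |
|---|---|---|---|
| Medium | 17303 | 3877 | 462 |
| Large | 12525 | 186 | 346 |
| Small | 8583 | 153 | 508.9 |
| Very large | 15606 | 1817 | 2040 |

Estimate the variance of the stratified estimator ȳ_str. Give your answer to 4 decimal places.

Var(ȳ_str) = Σₕ Wₕ²(1 − fₕ)sₕ²/nₕ with Wₕ = Nₕ/N, N = 54017.
Medium: Wₕ = 0.32032508; term = 0.32032508²·(1 − 0.22406519)·462/3877 = 0.0094875331.
Large: Wₕ = 0.23187145; term = 0.23187145²·(1 − 0.01485030)·346/186 = 0.09852806.
Small: Wₕ = 0.15889442; term = 0.15889442²·(1 − 0.01782593)·508.9/153 = 0.082479646.
Very large: Wₕ = 0.28890905; term = 0.28890905²·(1 − 0.11642958)·2040/1817 = 0.082801593.
Sum = 0.27329683.

0.2733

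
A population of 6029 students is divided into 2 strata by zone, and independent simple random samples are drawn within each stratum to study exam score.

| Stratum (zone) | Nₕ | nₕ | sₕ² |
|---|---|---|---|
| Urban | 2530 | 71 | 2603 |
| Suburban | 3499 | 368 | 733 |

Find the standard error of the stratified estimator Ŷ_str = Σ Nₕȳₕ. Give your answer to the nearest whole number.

15808

Var(Ŷ_str) = Σₕ Nₕ²(1 − fₕ)sₕ²/nₕ.
Urban: 2530²·(1 − 71/2530)·2603/71 = 2.2808403 × 10^8.
Suburban: 3499²·(1 − 368/3499)·733/368 = 2.1821428 × 10^7.
Sum = 2.4990546 × 10^8.
SE = √(2.4990546 × 10^8) = 15808.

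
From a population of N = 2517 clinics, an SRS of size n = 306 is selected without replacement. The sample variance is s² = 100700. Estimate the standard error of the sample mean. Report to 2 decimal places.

Under SRS without replacement, Var(ȳ) = (1 − f)·s²/n with f = n/N = 306/2517 = 0.12157330.
Var(ȳ) = (1 − 0.12157330)·100700/306 = 0.87842670·329.08497 = 289.07702.
SE(ȳ) = √(289.07702) = 17.00.

17.00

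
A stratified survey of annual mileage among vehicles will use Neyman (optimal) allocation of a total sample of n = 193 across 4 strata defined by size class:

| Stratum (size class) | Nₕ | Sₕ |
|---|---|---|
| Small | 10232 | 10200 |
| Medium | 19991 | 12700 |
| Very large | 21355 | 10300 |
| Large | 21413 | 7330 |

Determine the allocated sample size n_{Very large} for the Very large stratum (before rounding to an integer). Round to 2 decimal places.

Neyman allocation: nₕ = n·NₕSₕ / Σⱼ NⱼSⱼ.
Σ NⱼSⱼ = 10232·10200 + 19991·12700 + 21355·10300 + 21413·7330 = 7.3516589 × 10^8.
n_{Very large} = 193·21355·10300 / (7.3516589 × 10^8) = 57.74.

57.74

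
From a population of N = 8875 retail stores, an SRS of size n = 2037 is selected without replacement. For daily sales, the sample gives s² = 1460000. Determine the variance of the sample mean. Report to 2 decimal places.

552.23

Under SRS without replacement, Var(ȳ) = (1 − f)·s²/n with f = n/N = 2037/8875 = 0.22952113.
Var(ȳ) = (1 − 0.22952113)·1460000/2037 = 0.77047887·716.7403 = 552.23326.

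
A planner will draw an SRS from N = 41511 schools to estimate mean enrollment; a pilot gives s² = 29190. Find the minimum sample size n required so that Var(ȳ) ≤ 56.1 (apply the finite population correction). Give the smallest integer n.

514

Without fpc, n₀ = s²/D = 29190/56.1 = 520.3209.
With fpc, (1 − n/N)·s²/n ≤ D requires n ≥ n₀/(1 + n₀/N) = 520.3209/(1 + 520.3209/41511) = 513.8797.
Rounding up, n = 514.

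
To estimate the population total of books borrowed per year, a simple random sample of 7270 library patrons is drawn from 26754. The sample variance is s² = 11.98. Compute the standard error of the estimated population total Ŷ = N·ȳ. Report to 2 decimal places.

Var(Ŷ) = N²·Var(ȳ) = N²·(1 − n/N)·s²/n.
f = 7270/26754 = 0.27173507; Var(ȳ) = 0.72826493·11.98/7270 = 0.0012000844.
Var(Ŷ) = 26754² · 0.0012000844 = 858992.23.
SE(Ŷ) = √(858992.23) = 926.82.

926.82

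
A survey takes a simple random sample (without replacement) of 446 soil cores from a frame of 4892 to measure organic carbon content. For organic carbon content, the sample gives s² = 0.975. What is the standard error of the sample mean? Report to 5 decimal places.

0.04457

Under SRS without replacement, Var(ȳ) = (1 − f)·s²/n with f = n/N = 446/4892 = 0.09116926.
Var(ȳ) = (1 − 0.09116926)·0.975/446 = 0.90883074·0.0021860987 = 0.0019867937.
SE(ȳ) = √(0.0019867937) = 0.04457.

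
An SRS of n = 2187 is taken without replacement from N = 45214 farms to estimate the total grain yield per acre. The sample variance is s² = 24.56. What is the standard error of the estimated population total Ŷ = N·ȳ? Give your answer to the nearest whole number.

4674

Var(Ŷ) = N²·Var(ȳ) = N²·(1 − n/N)·s²/n.
f = 2187/45214 = 0.04836997; Var(ȳ) = 0.95163003·24.56/2187 = 0.010686801.
Var(Ŷ) = 45214² · 0.010686801 = 2.1847089 × 10^7.
SE(Ŷ) = √(2.1847089 × 10^7) = 4674.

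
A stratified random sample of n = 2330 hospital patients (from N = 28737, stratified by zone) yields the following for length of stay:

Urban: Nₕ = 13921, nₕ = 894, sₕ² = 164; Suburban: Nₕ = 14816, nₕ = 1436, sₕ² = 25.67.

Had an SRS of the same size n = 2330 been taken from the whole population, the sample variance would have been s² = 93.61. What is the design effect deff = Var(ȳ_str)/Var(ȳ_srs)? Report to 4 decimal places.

1.2074

Var(ȳ_str) = Σ Wₕ²(1−fₕ)sₕ²/nₕ with Wₕ = Nₕ/28737:
  Urban: (13921/28737)²·(1−894/13921)·164/894 = 0.040284532
  Suburban: (14816/28737)²·(1−1436/14816)·25.67/1436 = 0.0042911694
  → Var(ȳ_str) = 0.044575701.
Var(ȳ_srs) = (1 − 2330/28737)·93.61/2330 = 0.036918493.
deff = 0.044575701 / 0.036918493 = 1.2074.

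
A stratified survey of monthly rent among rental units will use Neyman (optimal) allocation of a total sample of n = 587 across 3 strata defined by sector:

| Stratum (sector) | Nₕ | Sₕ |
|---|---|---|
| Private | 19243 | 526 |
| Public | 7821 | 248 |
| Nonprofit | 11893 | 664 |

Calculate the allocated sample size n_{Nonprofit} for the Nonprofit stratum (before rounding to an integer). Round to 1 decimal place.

232.3

Neyman allocation: nₕ = n·NₕSₕ / Σⱼ NⱼSⱼ.
Σ NⱼSⱼ = 19243·526 + 7821·248 + 11893·664 = 1.9958378 × 10^7.
n_{Nonprofit} = 587·11893·664 / (1.9958378 × 10^7) = 232.3.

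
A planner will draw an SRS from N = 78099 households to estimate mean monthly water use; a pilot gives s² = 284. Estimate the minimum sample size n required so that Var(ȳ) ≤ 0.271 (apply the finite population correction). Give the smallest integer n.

1035

Without fpc, n₀ = s²/D = 284/0.271 = 1047.9705.
With fpc, (1 − n/N)·s²/n ≤ D requires n ≥ n₀/(1 + n₀/N) = 1047.9705/(1 + 1047.9705/78099) = 1034.0945.
Rounding up, n = 1035.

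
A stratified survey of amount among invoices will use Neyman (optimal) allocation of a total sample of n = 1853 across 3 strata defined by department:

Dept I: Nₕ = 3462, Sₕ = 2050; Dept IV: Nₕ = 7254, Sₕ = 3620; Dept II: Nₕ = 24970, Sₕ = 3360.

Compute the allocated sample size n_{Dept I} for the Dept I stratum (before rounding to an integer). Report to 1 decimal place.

Neyman allocation: nₕ = n·NₕSₕ / Σⱼ NⱼSⱼ.
Σ NⱼSⱼ = 3462·2050 + 7254·3620 + 24970·3360 = 1.1725578 × 10^8.
n_{Dept I} = 1853·3462·2050 / (1.1725578 × 10^8) = 112.2.

112.2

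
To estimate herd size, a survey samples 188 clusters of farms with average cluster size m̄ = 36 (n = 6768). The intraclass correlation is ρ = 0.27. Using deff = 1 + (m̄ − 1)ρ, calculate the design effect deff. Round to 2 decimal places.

deff = 1 + (36 − 1)·0.27 = 1 + 9.45 = 10.45.

10.45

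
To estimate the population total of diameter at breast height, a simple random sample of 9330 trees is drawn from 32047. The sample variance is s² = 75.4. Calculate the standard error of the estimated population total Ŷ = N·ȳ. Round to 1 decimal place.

Var(Ŷ) = N²·Var(ȳ) = N²·(1 − n/N)·s²/n.
f = 9330/32047 = 0.29113490; Var(ȳ) = 0.70886510·75.4/9330 = 0.0057286633.
Var(Ŷ) = 32047² · 0.0057286633 = 5.8833957 × 10^6.
SE(Ŷ) = √(5.8833957 × 10^6) = 2425.6.

2425.6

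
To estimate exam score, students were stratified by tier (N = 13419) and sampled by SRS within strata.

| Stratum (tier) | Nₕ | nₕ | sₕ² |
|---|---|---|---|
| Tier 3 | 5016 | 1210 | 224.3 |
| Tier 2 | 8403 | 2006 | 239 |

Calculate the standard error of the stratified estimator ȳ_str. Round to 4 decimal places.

0.2350

Var(ȳ_str) = Σₕ Wₕ²(1 − fₕ)sₕ²/nₕ with Wₕ = Nₕ/N, N = 13419.
Tier 3: Wₕ = 0.37379835; term = 0.37379835²·(1 − 0.24122807)·224.3/1210 = 0.019653048.
Tier 2: Wₕ = 0.62620165; term = 0.62620165²·(1 − 0.23872427)·239/2006 = 0.035566193.
Sum = 0.055219241.
SE = √(0.055219241) = 0.2350.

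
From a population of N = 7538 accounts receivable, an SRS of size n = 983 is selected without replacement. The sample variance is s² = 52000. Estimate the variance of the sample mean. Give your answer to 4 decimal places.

46.0009

Under SRS without replacement, Var(ȳ) = (1 − f)·s²/n with f = n/N = 983/7538 = 0.13040594.
Var(ȳ) = (1 − 0.13040594)·52000/983 = 0.86959406·52.899288 = 46.000906.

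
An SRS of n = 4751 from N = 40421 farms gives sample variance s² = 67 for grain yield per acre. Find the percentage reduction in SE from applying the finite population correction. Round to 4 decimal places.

6.0605

f = n/N = 4751/40421 = 0.11753791.
SE_no-fpc = √(s²/n) = 0.11875308; SE_fpc = √((1−f)s²/n) = 0.11155599.
Ratio = √(1−f) = 0.93939453. Reduction = 100·(1 − 0.93939453) = 6.0605%.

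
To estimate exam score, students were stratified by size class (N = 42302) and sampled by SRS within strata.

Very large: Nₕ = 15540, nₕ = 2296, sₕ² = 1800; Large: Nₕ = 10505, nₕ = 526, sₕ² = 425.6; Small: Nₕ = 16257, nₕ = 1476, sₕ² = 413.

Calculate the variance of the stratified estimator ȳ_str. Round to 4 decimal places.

0.1751

Var(ȳ_str) = Σₕ Wₕ²(1 − fₕ)sₕ²/nₕ with Wₕ = Nₕ/N, N = 42302.
Very large: Wₕ = 0.36735852; term = 0.36735852²·(1 − 0.14774775)·1800/2296 = 0.090167288.
Large: Wₕ = 0.24833341; term = 0.24833341²·(1 − 0.05007139)·425.6/526 = 0.04739987.
Small: Wₕ = 0.38430807; term = 0.38430807²·(1 − 0.09079166)·413/1476 = 0.037573886.
Sum = 0.17514104.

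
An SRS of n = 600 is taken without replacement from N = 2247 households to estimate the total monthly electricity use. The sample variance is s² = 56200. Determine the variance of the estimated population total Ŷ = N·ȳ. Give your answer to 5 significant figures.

3.4664 × 10^8

Var(Ŷ) = N²·Var(ȳ) = N²·(1 − n/N)·s²/n.
f = 600/2247 = 0.26702270; Var(ȳ) = 0.73297730·56200/600 = 68.655541.
Var(Ŷ) = 2247² · 68.655541 = 3.4664244 × 10^8.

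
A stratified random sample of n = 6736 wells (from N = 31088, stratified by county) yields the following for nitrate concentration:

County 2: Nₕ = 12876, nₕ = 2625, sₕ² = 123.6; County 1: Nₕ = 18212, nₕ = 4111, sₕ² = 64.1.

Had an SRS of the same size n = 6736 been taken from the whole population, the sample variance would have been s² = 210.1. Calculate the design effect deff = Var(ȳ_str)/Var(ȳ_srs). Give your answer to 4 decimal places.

0.4328

Var(ȳ_str) = Σ Wₕ²(1−fₕ)sₕ²/nₕ with Wₕ = Nₕ/31088:
  County 2: (12876/31088)²·(1−2625/12876)·123.6/2625 = 0.0064305897
  County 1: (18212/31088)²·(1−4111/18212)·64.1/4111 = 0.004143168
  → Var(ȳ_str) = 0.010573758.
Var(ȳ_srs) = (1 − 6736/31088)·210.1/6736 = 0.024432383.
deff = 0.010573758 / 0.024432383 = 0.4328.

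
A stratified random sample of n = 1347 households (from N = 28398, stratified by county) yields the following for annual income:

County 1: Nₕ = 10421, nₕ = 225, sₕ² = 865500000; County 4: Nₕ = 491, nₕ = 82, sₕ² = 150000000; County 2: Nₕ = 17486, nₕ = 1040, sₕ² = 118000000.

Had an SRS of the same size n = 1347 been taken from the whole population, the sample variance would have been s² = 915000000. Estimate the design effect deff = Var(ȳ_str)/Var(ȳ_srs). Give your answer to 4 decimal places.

0.8465

Var(ȳ_str) = Σ Wₕ²(1−fₕ)sₕ²/nₕ with Wₕ = Nₕ/28398:
  County 1: (10421/28398)²·(1−225/10421)·865500000/225 = 506813.61
  County 4: (491/28398)²·(1−82/491)·150000000/82 = 455.51921
  County 2: (17486/28398)²·(1−1040/17486)·118000000/1040 = 40459.817
  → Var(ȳ_str) = 547728.95.
Var(ȳ_srs) = (1 − 1347/28398)·915000000/1347 = 647066.73.
deff = 547728.95 / 647066.73 = 0.8465.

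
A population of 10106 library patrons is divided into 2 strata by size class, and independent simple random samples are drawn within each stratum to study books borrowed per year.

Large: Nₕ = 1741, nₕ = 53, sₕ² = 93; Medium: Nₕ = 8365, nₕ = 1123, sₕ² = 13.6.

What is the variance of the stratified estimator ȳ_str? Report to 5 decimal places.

0.05767

Var(ȳ_str) = Σₕ Wₕ²(1 − fₕ)sₕ²/nₕ with Wₕ = Nₕ/N, N = 10106.
Large: Wₕ = 0.17227390; term = 0.17227390²·(1 − 0.03044227)·93/53 = 0.050491666.
Medium: Wₕ = 0.82772610; term = 0.82772610²·(1 − 0.13424985)·13.6/1123 = 0.007183317.
Sum = 0.057674983.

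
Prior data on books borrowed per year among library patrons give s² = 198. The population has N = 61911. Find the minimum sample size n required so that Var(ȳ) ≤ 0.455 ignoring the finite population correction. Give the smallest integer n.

436

Without fpc, n₀ = s²/D = 198/0.455 = 435.1648.
Rounding up, n = 436.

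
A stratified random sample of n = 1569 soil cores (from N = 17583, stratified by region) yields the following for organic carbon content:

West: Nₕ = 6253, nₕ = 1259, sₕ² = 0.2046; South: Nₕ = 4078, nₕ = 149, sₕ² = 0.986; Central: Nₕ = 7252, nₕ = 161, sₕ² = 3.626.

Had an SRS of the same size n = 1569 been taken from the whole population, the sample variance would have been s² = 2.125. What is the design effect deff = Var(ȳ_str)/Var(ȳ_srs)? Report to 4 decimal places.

3.3283

Var(ȳ_str) = Σ Wₕ²(1−fₕ)sₕ²/nₕ with Wₕ = Nₕ/17583:
  West: (6253/17583)²·(1−1259/6253)·0.2046/1259 = 1.6414623 × 10^-5
  South: (4078/17583)²·(1−149/4078)·0.986/149 = 3.4295248 × 10^-4
  Central: (7252/17583)²·(1−161/7252)·3.626/161 = 0.0037461163
  → Var(ȳ_str) = 0.0041054834.
Var(ȳ_srs) = (1 − 1569/17583)·2.125/1569 = 0.0012335105.
deff = 0.0041054834 / 0.0012335105 = 3.3283.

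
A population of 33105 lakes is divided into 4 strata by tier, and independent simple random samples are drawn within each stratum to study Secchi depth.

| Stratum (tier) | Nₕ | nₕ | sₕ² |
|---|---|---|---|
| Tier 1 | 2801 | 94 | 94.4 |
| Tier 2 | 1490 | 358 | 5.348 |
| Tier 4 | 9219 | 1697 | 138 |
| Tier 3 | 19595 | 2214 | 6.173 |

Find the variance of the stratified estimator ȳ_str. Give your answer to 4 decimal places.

Var(ȳ_str) = Σₕ Wₕ²(1 − fₕ)sₕ²/nₕ with Wₕ = Nₕ/N, N = 33105.
Tier 1: Wₕ = 0.08460958; term = 0.08460958²·(1 − 0.03355944)·94.4/94 = 0.0069479762.
Tier 2: Wₕ = 0.04500831; term = 0.04500831²·(1 − 0.24026846)·5.348/358 = 2.2990789 × 10^-5.
Tier 4: Wₕ = 0.27847757; term = 0.27847757²·(1 − 0.18407636)·138/1697 = 0.0051454955.
Tier 3: Wₕ = 0.59190455; term = 0.59190455²·(1 − 0.11298801)·6.173/2214 = 8.6646596 × 10^-4.
Sum = 0.012982928.

0.0130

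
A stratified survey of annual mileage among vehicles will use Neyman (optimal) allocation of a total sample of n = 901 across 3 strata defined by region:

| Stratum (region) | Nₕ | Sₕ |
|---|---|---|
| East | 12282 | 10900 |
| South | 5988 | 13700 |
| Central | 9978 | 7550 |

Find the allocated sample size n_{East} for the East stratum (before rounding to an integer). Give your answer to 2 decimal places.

Neyman allocation: nₕ = n·NₕSₕ / Σⱼ NⱼSⱼ.
Σ NⱼSⱼ = 12282·10900 + 5988·13700 + 9978·7550 = 2.912433 × 10^8.
n_{East} = 901·12282·10900 / (2.912433 × 10^8) = 414.16.

414.16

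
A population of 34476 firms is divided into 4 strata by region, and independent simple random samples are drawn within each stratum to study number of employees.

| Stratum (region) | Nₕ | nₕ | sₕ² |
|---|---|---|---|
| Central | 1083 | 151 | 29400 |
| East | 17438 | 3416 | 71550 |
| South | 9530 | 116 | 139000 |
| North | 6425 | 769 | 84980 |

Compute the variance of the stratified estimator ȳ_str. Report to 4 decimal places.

Var(ȳ_str) = Σₕ Wₕ²(1 − fₕ)sₕ²/nₕ with Wₕ = Nₕ/N, N = 34476.
Central: Wₕ = 0.03141316; term = 0.03141316²·(1 − 0.13942752)·29400/151 = 0.16534117.
East: Wₕ = 0.50580114; term = 0.50580114²·(1 − 0.19589402)·71550/3416 = 4.3088827.
South: Wₕ = 0.27642418; term = 0.27642418²·(1 − 0.01217209)·139000/116 = 90.446166.
North: Wₕ = 0.18636153; term = 0.18636153²·(1 − 0.11968872)·84980/769 = 3.3786187.
Sum = 98.299009.

98.2990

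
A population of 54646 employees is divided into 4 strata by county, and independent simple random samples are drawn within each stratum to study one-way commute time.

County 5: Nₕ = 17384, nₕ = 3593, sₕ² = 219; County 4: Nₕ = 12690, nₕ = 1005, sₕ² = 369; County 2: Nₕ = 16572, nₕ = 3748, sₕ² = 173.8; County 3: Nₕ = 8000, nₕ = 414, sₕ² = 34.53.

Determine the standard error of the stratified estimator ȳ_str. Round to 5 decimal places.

0.16769

Var(ȳ_str) = Σₕ Wₕ²(1 − fₕ)sₕ²/nₕ with Wₕ = Nₕ/N, N = 54646.
County 5: Wₕ = 0.31812026; term = 0.31812026²·(1 − 0.20668431)·219/3593 = 0.0048934552.
County 4: Wₕ = 0.23222194; term = 0.23222194²·(1 − 0.07919622)·369/1005 = 0.018231982.
County 2: Wₕ = 0.30326099; term = 0.30326099²·(1 − 0.22616462)·173.8/3748 = 0.0033001362.
County 3: Wₕ = 0.14639681; term = 0.14639681²·(1 − 0.05175000)·34.53/414 = 0.0016950492.
Sum = 0.028120623.
SE = √(0.028120623) = 0.16769.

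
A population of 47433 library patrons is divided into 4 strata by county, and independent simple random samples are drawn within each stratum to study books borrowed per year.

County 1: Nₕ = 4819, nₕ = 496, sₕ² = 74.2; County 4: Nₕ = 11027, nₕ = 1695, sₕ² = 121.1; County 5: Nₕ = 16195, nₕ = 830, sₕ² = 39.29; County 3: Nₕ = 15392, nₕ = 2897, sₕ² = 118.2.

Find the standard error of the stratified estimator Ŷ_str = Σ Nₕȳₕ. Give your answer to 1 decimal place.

5485.9

Var(Ŷ_str) = Σₕ Nₕ²(1 − fₕ)sₕ²/nₕ.
County 1: 4819²·(1 − 496/4819)·74.2/496 = 3.1164803 × 10^6.
County 4: 11027²·(1 − 1695/11027)·121.1/1695 = 7.3520177 × 10^6.
County 5: 16195²·(1 − 830/16195)·39.29/830 = 1.1779245 × 10^7.
County 3: 15392²·(1 − 2897/15392)·118.2/2897 = 7.8469394 × 10^6.
Sum = 3.0094682 × 10^7.
SE = √(3.0094682 × 10^7) = 5485.9.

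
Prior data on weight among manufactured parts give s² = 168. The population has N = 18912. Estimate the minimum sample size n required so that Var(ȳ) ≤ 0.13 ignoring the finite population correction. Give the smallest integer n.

1293

Without fpc, n₀ = s²/D = 168/0.13 = 1292.3077.
Rounding up, n = 1293.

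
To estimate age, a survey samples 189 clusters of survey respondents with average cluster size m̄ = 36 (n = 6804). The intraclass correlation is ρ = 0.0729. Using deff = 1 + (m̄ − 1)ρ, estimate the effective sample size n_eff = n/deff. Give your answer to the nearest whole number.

1916

deff = 1 + (36 − 1)·0.0729 = 1 + 2.5515 = 3.5515.
n_eff = 6804 / 3.5515 = 1916.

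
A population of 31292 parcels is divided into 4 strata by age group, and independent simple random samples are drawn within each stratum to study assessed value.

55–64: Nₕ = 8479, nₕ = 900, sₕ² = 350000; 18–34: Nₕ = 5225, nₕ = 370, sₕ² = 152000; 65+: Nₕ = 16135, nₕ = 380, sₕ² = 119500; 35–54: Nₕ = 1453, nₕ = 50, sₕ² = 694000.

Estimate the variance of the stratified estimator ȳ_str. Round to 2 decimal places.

Var(ȳ_str) = Σₕ Wₕ²(1 − fₕ)sₕ²/nₕ with Wₕ = Nₕ/N, N = 31292.
55–64: Wₕ = 0.27096382; term = 0.27096382²·(1 − 0.10614459)·350000/900 = 25.522043.
18–34: Wₕ = 0.16697558; term = 0.16697558²·(1 − 0.07081340)·152000/370 = 10.642674.
65+: Wₕ = 0.51562700; term = 0.51562700²·(1 − 0.02355129)·119500/380 = 81.640385.
35–54: Wₕ = 0.04643359; term = 0.04643359²·(1 − 0.03441156)·694000/50 = 28.896558.
Sum = 146.70166.

146.70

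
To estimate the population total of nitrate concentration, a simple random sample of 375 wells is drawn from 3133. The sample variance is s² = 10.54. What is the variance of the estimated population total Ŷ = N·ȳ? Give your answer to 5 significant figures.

Var(Ŷ) = N²·Var(ȳ) = N²·(1 − n/N)·s²/n.
f = 375/3133 = 0.11969358; Var(ȳ) = 0.88030642·10.54/375 = 0.024742479.
Var(Ŷ) = 3133² · 0.024742479 = 242864.48.

242860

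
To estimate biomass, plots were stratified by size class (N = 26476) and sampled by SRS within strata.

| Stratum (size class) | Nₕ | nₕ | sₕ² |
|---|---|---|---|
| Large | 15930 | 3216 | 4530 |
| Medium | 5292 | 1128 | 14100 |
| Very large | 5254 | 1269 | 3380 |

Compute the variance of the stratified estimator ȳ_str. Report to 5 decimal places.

Var(ȳ_str) = Σₕ Wₕ²(1 − fₕ)sₕ²/nₕ with Wₕ = Nₕ/N, N = 26476.
Large: Wₕ = 0.60167699; term = 0.60167699²·(1 − 0.20188324)·4530/3216 = 0.40698219.
Medium: Wₕ = 0.19987914; term = 0.19987914²·(1 − 0.21315193)·14100/1128 = 0.39294867.
Very large: Wₕ = 0.19844387; term = 0.19844387²·(1 − 0.24153026)·3380/1269 = 0.079555229.
Sum = 0.87948609.

0.87949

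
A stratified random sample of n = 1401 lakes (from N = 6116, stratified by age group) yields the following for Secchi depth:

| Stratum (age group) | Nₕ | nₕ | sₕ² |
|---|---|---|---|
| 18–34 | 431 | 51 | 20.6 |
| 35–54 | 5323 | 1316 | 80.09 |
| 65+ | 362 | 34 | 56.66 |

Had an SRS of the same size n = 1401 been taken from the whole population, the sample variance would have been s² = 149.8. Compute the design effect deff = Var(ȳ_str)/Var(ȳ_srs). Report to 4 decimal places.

Var(ȳ_str) = Σ Wₕ²(1−fₕ)sₕ²/nₕ with Wₕ = Nₕ/6116:
  18–34: (431/6116)²·(1−51/431)·20.6/51 = 0.0017685729
  35–54: (5323/6116)²·(1−1316/5323)·80.09/1316 = 0.034702699
  65+: (362/6116)²·(1−34/362)·56.66/34 = 0.0052898714
  → Var(ȳ_str) = 0.041761143.
Var(ȳ_srs) = (1 − 1401/6116)·149.8/1401 = 0.082430493.
deff = 0.041761143 / 0.082430493 = 0.5066.

0.5066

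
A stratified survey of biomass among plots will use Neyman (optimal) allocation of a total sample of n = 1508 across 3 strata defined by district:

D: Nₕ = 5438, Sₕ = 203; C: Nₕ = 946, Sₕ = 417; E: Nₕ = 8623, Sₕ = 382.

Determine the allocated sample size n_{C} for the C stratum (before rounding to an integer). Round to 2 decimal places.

Neyman allocation: nₕ = n·NₕSₕ / Σⱼ NⱼSⱼ.
Σ NⱼSⱼ = 5438·203 + 946·417 + 8623·382 = 4.792382 × 10^6.
n_{C} = 1508·946·417 / (4.792382 × 10^6) = 124.13.

124.13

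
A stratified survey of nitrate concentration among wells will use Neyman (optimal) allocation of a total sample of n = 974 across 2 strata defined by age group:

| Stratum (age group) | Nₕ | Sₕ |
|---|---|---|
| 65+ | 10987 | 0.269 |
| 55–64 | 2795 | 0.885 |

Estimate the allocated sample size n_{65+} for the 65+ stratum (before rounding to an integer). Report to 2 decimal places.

530.23

Neyman allocation: nₕ = n·NₕSₕ / Σⱼ NⱼSⱼ.
Σ NⱼSⱼ = 10987·0.269 + 2795·0.885 = 5429.078.
n_{65+} = 974·10987·0.269 / 5429.078 = 530.23.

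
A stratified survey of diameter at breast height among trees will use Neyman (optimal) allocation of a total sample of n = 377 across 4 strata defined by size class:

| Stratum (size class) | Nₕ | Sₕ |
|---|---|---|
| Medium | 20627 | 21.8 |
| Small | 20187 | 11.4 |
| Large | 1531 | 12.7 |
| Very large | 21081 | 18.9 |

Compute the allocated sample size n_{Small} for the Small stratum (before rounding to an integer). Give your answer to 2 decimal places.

79.04

Neyman allocation: nₕ = n·NₕSₕ / Σⱼ NⱼSⱼ.
Σ NⱼSⱼ = 20627·21.8 + 20187·11.4 + 1531·12.7 + 21081·18.9 = 1.097675 × 10^6.
n_{Small} = 377·20187·11.4 / (1.097675 × 10^6) = 79.04.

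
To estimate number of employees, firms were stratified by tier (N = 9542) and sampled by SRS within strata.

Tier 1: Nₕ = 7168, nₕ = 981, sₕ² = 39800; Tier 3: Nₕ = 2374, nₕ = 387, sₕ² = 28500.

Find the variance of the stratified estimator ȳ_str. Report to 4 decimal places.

23.5765

Var(ȳ_str) = Σₕ Wₕ²(1 − fₕ)sₕ²/nₕ with Wₕ = Nₕ/N, N = 9542.
Tier 1: Wₕ = 0.75120520; term = 0.75120520²·(1 − 0.13685826)·39800/981 = 19.761202.
Tier 3: Wₕ = 0.24879480; term = 0.24879480²·(1 − 0.16301601)·28500/387 = 3.8153436.
Sum = 23.576546.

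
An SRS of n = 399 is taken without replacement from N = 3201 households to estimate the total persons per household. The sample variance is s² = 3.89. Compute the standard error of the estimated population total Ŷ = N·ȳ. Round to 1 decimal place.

Var(Ŷ) = N²·Var(ȳ) = N²·(1 − n/N)·s²/n.
f = 399/3201 = 0.12464855; Var(ȳ) = 0.87535145·3.89/399 = 0.0085341282.
Var(Ŷ) = 3201² · 0.0085341282 = 87444.1.
SE(Ŷ) = √(87444.1) = 295.7.

295.7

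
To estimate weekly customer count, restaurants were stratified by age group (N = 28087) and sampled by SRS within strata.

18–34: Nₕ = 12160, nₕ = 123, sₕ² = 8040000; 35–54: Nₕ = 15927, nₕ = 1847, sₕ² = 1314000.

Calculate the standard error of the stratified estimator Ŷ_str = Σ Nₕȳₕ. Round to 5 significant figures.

3.1188 × 10^6

Var(Ŷ_str) = Σₕ Nₕ²(1 − fₕ)sₕ²/nₕ.
18–34: 12160²·(1 − 123/12160)·8040000/123 = 9.5675948 × 10^12.
35–54: 15927²·(1 − 1847/15927)·1314000/1847 = 1.5953835 × 10^11.
Sum = 9.7271332 × 10^12.
SE = √(9.7271332 × 10^12) = 3.1188 × 10^6.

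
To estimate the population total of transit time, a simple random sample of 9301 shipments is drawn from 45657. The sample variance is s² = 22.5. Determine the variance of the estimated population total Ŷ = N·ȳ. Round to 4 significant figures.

Var(Ŷ) = N²·Var(ȳ) = N²·(1 − n/N)·s²/n.
f = 9301/45657 = 0.20371465; Var(ȳ) = 0.79628535·22.5/9301 = 0.0019262897.
Var(Ŷ) = 45657² · 0.0019262897 = 4.0154696 × 10^6.

4.015 × 10^6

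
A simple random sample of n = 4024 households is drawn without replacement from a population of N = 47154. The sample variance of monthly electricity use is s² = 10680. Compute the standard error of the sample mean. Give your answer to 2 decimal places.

Under SRS without replacement, Var(ȳ) = (1 − f)·s²/n with f = n/N = 4024/47154 = 0.08533741.
Var(ȳ) = (1 − 0.08533741)·10680/4024 = 0.91466259·2.6540755 = 2.4275836.
SE(ȳ) = √(2.4275836) = 1.56.

1.56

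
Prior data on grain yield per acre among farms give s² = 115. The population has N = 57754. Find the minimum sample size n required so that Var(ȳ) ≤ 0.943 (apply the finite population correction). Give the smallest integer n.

Without fpc, n₀ = s²/D = 115/0.943 = 121.9512.
With fpc, (1 − n/N)·s²/n ≤ D requires n ≥ n₀/(1 + n₀/N) = 121.9512/(1 + 121.9512/57754) = 121.6942.
Rounding up, n = 122.

122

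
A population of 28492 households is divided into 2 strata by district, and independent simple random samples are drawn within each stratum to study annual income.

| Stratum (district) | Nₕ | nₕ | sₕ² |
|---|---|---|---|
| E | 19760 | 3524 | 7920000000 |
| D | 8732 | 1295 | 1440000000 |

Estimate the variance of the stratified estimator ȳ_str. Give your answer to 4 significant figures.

977100

Var(ȳ_str) = Σₕ Wₕ²(1 − fₕ)sₕ²/nₕ with Wₕ = Nₕ/N, N = 28492.
E: Wₕ = 0.69352801; term = 0.69352801²·(1 − 0.17834008)·7920000000/3524 = 888197.19.
D: Wₕ = 0.30647199; term = 0.30647199²·(1 − 0.14830508)·1440000000/1295 = 88952.541.
Sum = 977149.73.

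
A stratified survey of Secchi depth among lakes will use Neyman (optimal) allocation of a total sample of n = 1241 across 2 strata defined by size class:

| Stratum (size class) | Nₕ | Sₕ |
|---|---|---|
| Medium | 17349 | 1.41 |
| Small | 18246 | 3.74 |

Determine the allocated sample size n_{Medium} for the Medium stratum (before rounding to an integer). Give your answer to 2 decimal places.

327.47

Neyman allocation: nₕ = n·NₕSₕ / Σⱼ NⱼSⱼ.
Σ NⱼSⱼ = 17349·1.41 + 18246·3.74 = 92702.13.
n_{Medium} = 1241·17349·1.41 / 92702.13 = 327.47.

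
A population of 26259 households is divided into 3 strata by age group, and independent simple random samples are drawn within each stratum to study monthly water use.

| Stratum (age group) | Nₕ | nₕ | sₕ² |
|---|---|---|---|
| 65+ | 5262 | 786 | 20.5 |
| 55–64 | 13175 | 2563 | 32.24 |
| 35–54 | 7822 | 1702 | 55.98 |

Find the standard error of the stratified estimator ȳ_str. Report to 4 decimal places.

0.0757

Var(ȳ_str) = Σₕ Wₕ²(1 − fₕ)sₕ²/nₕ with Wₕ = Nₕ/N, N = 26259.
65+: Wₕ = 0.20038844; term = 0.20038844²·(1 − 0.14937286)·20.5/786 = 8.9087315 × 10^-4.
55–64: Wₕ = 0.50173274; term = 0.50173274²·(1 − 0.19453510)·32.24/2563 = 0.002550574.
35–54: Wₕ = 0.29787882; term = 0.29787882²·(1 − 0.21759141)·55.98/1702 = 0.0022834221.
Sum = 0.0057248693.
SE = √(0.0057248693) = 0.0757.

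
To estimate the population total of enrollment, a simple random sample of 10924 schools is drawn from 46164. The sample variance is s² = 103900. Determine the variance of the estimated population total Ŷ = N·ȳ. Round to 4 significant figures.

1.547 × 10^10

Var(Ŷ) = N²·Var(ȳ) = N²·(1 − n/N)·s²/n.
f = 10924/46164 = 0.23663461; Var(ȳ) = 0.76336539·103900/10924 = 7.2604966.
Var(Ŷ) = 46164² · 7.2604966 = 1.5472952 × 10^10.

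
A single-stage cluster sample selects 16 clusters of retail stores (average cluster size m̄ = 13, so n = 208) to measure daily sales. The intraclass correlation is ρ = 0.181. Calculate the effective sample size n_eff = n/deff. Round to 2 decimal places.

65.57

deff = 1 + (13 − 1)·0.181 = 1 + 2.172 = 3.172.
n_eff = 208 / 3.172 = 65.57.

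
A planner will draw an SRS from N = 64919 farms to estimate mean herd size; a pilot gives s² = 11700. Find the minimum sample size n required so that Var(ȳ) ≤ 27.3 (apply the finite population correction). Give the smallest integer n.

426

Without fpc, n₀ = s²/D = 11700/27.3 = 428.5714.
With fpc, (1 − n/N)·s²/n ≤ D requires n ≥ n₀/(1 + n₀/N) = 428.5714/(1 + 428.5714/64919) = 425.7607.
Rounding up, n = 426.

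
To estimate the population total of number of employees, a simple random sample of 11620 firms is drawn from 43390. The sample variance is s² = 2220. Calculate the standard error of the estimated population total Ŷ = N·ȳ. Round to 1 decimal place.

Var(Ŷ) = N²·Var(ȳ) = N²·(1 − n/N)·s²/n.
f = 11620/43390 = 0.26780364; Var(ȳ) = 0.73219636·2220/11620 = 0.13988605.
Var(Ŷ) = 43390² · 0.13988605 = 2.6336236 × 10^8.
SE(Ŷ) = √(2.6336236 × 10^8) = 16228.4.

16228.4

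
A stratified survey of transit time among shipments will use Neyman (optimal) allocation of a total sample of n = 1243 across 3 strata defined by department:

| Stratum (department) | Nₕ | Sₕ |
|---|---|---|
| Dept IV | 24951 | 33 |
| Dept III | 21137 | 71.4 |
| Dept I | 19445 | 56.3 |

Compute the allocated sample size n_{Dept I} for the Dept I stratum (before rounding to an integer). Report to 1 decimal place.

397.0

Neyman allocation: nₕ = n·NₕSₕ / Σⱼ NⱼSⱼ.
Σ NⱼSⱼ = 24951·33 + 21137·71.4 + 19445·56.3 = 3.4273183 × 10^6.
n_{Dept I} = 1243·19445·56.3 / (3.4273183 × 10^6) = 397.0.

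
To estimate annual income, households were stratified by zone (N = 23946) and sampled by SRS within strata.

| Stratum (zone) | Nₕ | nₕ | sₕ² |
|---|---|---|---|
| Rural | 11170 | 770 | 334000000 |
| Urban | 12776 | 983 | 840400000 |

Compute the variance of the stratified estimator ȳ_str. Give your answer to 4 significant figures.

Var(ȳ_str) = Σₕ Wₕ²(1 − fₕ)sₕ²/nₕ with Wₕ = Nₕ/N, N = 23946.
Rural: Wₕ = 0.46646622; term = 0.46646622²·(1 − 0.06893465)·334000000/770 = 87877.218.
Urban: Wₕ = 0.53353378; term = 0.53353378²·(1 − 0.07694114)·840400000/983 = 224639.32.
Sum = 312516.54.

312500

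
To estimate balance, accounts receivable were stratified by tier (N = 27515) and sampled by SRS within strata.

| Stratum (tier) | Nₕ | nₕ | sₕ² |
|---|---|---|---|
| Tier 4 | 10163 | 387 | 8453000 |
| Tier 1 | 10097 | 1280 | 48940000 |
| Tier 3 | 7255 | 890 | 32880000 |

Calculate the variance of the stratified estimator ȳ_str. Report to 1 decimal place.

Var(ȳ_str) = Σₕ Wₕ²(1 − fₕ)sₕ²/nₕ with Wₕ = Nₕ/N, N = 27515.
Tier 4: Wₕ = 0.36936217; term = 0.36936217²·(1 − 0.03807931)·8453000/387 = 2866.4475.
Tier 1: Wₕ = 0.36696347; term = 0.36696347²·(1 − 0.12677033)·48940000/1280 = 4496.0192.
Tier 3: Wₕ = 0.26367436; term = 0.26367436²·(1 − 0.12267402)·32880000/890 = 2253.4016.
Sum = 9615.8683.

9615.9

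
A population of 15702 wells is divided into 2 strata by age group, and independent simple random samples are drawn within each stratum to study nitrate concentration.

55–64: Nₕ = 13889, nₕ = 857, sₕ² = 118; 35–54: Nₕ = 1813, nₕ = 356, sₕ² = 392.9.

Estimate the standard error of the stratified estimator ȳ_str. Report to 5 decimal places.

Var(ȳ_str) = Σₕ Wₕ²(1 − fₕ)sₕ²/nₕ with Wₕ = Nₕ/N, N = 15702.
55–64: Wₕ = 0.88453700; term = 0.88453700²·(1 − 0.06170351)·118/857 = 0.10108187.
35–54: Wₕ = 0.11546300; term = 0.11546300²·(1 − 0.19635962)·392.9/356 = 0.011824409.
Sum = 0.11290628.
SE = √(0.11290628) = 0.33602.

0.33602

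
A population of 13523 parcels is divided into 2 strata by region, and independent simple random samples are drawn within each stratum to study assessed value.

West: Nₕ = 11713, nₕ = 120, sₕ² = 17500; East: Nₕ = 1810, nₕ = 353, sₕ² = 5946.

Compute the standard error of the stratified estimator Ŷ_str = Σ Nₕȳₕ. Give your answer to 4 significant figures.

140900

Var(Ŷ_str) = Σₕ Nₕ²(1 − fₕ)sₕ²/nₕ.
West: 11713²·(1 − 120/11713)·17500/120 = 1.9802535 × 10^10.
East: 1810²·(1 − 353/1810)·5946/353 = 4.4420999 × 10^7.
Sum = 1.9846956 × 10^10.
SE = √(1.9846956 × 10^10) = 140900.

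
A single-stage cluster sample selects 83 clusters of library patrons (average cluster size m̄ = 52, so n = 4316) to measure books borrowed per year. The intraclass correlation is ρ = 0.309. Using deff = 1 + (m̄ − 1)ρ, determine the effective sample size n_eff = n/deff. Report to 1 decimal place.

deff = 1 + (52 − 1)·0.309 = 1 + 15.759 = 16.759.
n_eff = 4316 / 16.759 = 257.5.

257.5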